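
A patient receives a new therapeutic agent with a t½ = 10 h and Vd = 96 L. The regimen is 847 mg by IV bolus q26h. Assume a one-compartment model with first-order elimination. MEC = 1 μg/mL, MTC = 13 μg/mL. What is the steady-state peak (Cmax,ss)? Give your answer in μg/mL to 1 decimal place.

10.6 μg/mL

k = ln2/t½ = ln2/10 ≈ 0.069315 h⁻¹; fraction remaining f = e^(−kτ) = e^(−0.069315×26) ≈ 0.1649.
Accumulation ratio R = 1/(1 − f) ≈ 1/0.8351 ≈ 1.1975.
Single-dose peak C₀ = D/Vd = 847/96 ≈ 8.823 μg/mL.
Steady-state peak Cmax,ss = C₀·R ≈ 8.823 × 1.1975 ≈ 10.566 μg/mL.
Peak 10.6 μg/mL vs MTC 13 μg/mL: below toxic threshold.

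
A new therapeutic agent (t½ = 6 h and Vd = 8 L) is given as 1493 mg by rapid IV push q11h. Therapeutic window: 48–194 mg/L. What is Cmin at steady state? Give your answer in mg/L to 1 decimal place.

Over one 11-h interval, 11/6 ≈ 1.8333 half-lives elapse, leaving f ≈ 0.2806 of each dose.
Accumulation ratio R = 1/(1 − f) ≈ 1/0.7194 ≈ 1.3900.
Single-dose peak C₀ = D/Vd = 1493/8 ≈ 186.625 mg/L.
Steady-state peak Cmax,ss = C₀·R ≈ 186.625 × 1.3900 ≈ 259.409 mg/L.
Steady-state trough Cmin,ss = Cmax,ss·f ≈ 259.409 × 0.2806 ≈ 72.790 mg/L.
Trough 72.8 mg/L vs MEC 48 mg/L: adequate.

72.8 mg/L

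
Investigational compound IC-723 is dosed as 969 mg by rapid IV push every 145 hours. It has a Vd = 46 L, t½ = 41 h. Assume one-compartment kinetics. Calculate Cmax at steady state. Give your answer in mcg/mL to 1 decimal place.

23.1 mcg/mL

Over one 145-h interval, 145/41 ≈ 3.5366 half-lives elapse, leaving f ≈ 0.0862 of each dose.
Accumulation ratio R = 1/(1 − f) ≈ 1/0.9138 ≈ 1.0943.
Each bolus raises the concentration by D/Vd = 969/46 ≈ 21.065 mcg/mL.
Steady-state peak Cmax,ss = C₀·R ≈ 21.065 × 1.0943 ≈ 23.051 mcg/mL.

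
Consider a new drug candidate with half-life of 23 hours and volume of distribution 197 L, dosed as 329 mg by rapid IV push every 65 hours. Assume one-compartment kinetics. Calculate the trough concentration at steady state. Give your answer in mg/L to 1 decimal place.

0.3 mg/L

Over one 65-h interval, 65/23 ≈ 2.8261 half-lives elapse, leaving f ≈ 0.1410 of each dose.
At steady state, accumulation factor R = 1/(1 − e^(−kτ)) ≈ 1.1641.
Single-dose peak C₀ = D/Vd = 329/197 ≈ 1.670 mg/L.
Cmax,ss = C₀/(1 − f) ≈ 1.670/0.8590 ≈ 1.944 mg/L.
One interval later, Cmin,ss = Cmax,ss·e^(−kτ) ≈ 1.944 × 0.1410 ≈ 0.274 mg/L.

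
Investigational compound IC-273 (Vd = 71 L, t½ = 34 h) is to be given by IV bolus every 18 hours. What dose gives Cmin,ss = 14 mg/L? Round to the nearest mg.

τ/t½ = 18/34 ≈ 0.52941, so f = (1/2)^(18/34) ≈ 0.692837.
Cmin,ss = (D/Vd)·f/(1−f), so D = Cmin,ss·Vd·(1−f)/f.
D = 14 × 71 × (1−f)/f ≈ 14 × 71 × 0.44334 ≈ 440.68 mg.

441 mg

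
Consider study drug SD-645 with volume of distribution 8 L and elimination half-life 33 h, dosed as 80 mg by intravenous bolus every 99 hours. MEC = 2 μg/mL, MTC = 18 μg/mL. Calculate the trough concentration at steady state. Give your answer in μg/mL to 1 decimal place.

τ = 99 h = 3 half-lives, so f = (1/2)^3 = 0.125.
At steady state, R = 1/(1 − 0.125) = 8/7.
Single-dose peak C₀ = D/Vd = 80/8 = 10 μg/mL.
Steady-state peak Cmax,ss = C₀·R = 10 × 8/7 ≈ 11.429 μg/mL.
Steady-state trough Cmin,ss = Cmax,ss·f ≈ 11.429 × 0.125 ≈ 1.429 μg/mL.
Trough 1.4 μg/mL vs MEC 2 μg/mL: subtherapeutic.

1.4 μg/mL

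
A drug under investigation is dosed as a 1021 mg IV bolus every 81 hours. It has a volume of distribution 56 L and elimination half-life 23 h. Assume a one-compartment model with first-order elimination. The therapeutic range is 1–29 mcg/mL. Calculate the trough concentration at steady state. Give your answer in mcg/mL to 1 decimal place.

k = ln2/t½ = ln2/23 ≈ 0.030137 h⁻¹; fraction remaining f = e^(−kτ) = e^(−0.030137×81) ≈ 0.0871.
Each bolus raises the concentration by D/Vd = 1021/56 ≈ 18.232 mcg/mL.
Steady-state trough Cmin,ss = C₀·f/(1−f) ≈ 18.232 × 0.0871/0.9129 ≈ 1.740 mcg/mL.
Trough 1.7 mcg/mL vs MEC 1 mcg/mL: adequate.

1.7 mcg/mL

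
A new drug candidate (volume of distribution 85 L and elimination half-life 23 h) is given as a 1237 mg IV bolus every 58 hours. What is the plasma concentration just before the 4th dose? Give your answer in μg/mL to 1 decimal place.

f = (1/2)^(τ/t½) = (1/2)^(58/23) ≈ 0.1741.
C₀ = D/Vd = 1237/85 ≈ 14.553 μg/mL.
Before the 4th dose, 3 doses have been given. Superposition: Cmin = C₀·(f + f² + … + f^3).
≈ 14.553 × (0.1741 + 0.0303 + 0.0053) ≈ 14.553 × 0.2097 ≈ 3.052 μg/mL.

3.1 μg/mL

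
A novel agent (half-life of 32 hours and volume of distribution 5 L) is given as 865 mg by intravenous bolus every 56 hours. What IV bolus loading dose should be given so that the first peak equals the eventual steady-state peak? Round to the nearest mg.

f = (1/2)^(56/32) ≈ 0.297302; accumulation ratio R = 1/(1−f) ≈ 1.42309.
Loading dose to hit Cmax,ss on first dose: D_load = D_maint·R ≈ 865 × 1.42309 ≈ 1230.97 mg.

1231 mg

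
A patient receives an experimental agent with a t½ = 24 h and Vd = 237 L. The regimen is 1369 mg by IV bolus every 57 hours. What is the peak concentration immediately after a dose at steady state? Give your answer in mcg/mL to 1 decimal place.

τ/t½ = 57/24 ≈ 2.375, so fraction remaining f = (1/2)^(57/24) ≈ 0.1928.
At steady state, accumulation factor R = 1/(1 − e^(−kτ)) ≈ 1.2389.
Single-dose peak C₀ = D/Vd = 1369/237 ≈ 5.776 mcg/mL.
Steady-state peak Cmax,ss = C₀·R ≈ 5.776 × 1.2389 ≈ 7.156 mcg/mL.

7.2 mcg/mL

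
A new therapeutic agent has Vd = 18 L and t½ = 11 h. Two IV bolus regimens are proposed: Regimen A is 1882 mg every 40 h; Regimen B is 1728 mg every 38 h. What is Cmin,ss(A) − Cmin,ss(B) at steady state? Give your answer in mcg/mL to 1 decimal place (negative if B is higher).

-0.5 mcg/mL

Regimen A: f = (1/2)^(40/11) ≈ 0.0804; Cmin,ss = (1882/18)·f/(1−f) ≈ 9.141 mcg/mL.
Regimen B: f = (1/2)^(38/11) ≈ 0.0912; Cmin,ss = (1728/18)·f/(1−f) ≈ 9.634 mcg/mL.
Difference ≈ 9.141 − 9.634 ≈ -0.493 mcg/mL.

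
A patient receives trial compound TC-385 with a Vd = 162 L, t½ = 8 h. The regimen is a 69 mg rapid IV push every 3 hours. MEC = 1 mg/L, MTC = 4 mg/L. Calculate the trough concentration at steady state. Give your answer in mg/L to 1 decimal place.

1.4 mg/L

τ/t½ = 3/8 ≈ 0.375, so fraction remaining f = (1/2)^(3/8) ≈ 0.7711.
At steady state, accumulation factor R = 1/(1 − e^(−kτ)) ≈ 4.3687.
Each bolus raises the concentration by D/Vd = 69/162 ≈ 0.426 mg/L.
Cmax,ss = C₀/(1 − f) ≈ 0.426/0.2289 ≈ 1.861 mg/L.
Steady-state trough Cmin,ss = Cmax,ss·f ≈ 1.861 × 0.7711 ≈ 1.435 mg/L.
Trough 1.4 mg/L vs MEC 1 mg/L: adequate.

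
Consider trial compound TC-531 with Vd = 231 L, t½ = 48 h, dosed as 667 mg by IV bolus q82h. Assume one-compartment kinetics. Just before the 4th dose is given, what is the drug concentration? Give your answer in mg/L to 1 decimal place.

1.2 mg/L

f = (1/2)^(τ/t½) = (1/2)^(82/48) ≈ 0.3060.
C₀ = D/Vd = 667/231 ≈ 2.887 mg/L.
Before the 4th dose, 3 doses have been given. Superposition: Cmin = C₀·(f + f² + … + f^3).
≈ 2.887 × (0.3060 + 0.0936 + 0.0287) ≈ 2.887 × 0.4283 ≈ 1.237 mg/L.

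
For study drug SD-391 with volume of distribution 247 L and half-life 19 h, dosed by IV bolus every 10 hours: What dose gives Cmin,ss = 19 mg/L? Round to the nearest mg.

2066 mg

τ/t½ = 10/19 ≈ 0.52632, so f = (1/2)^(10/19) ≈ 0.694326.
Cmin,ss = (D/Vd)·f/(1−f), so D = Cmin,ss·Vd·(1−f)/f.
D = 19 × 247 × (1−f)/f ≈ 19 × 247 × 0.44025 ≈ 2066.09 mg.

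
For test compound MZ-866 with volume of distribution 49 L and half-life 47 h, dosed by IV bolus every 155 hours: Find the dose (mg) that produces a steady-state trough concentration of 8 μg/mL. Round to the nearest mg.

τ/t½ = 155/47 ≈ 3.2979, so f = (1/2)^(155/47) ≈ 0.101681.
Cmin,ss = (D/Vd)·f/(1−f), so D = Cmin,ss·Vd·(1−f)/f.
D = 8 × 49 × (1−f)/f ≈ 8 × 49 × 8.83468 ≈ 3463.19 mg.

3463 mg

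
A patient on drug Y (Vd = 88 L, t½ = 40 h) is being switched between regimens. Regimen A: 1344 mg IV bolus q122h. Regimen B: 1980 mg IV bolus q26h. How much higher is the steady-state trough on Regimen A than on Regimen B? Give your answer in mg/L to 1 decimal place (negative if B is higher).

-37.4 mg/L

Regimen A: f = (1/2)^(122/40) ≈ 0.1207; Cmin,ss = (1344/88)·f/(1−f) ≈ 2.096 mg/L.
Regimen B: f = (1/2)^(26/40) ≈ 0.6373; Cmin,ss = (1980/88)·f/(1−f) ≈ 39.535 mg/L.
Difference ≈ 2.096 − 39.535 ≈ -37.439 mg/L.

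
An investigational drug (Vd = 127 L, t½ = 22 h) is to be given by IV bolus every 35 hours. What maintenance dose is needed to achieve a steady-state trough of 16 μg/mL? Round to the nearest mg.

τ/t½ = 35/22 ≈ 1.5909, so f = (1/2)^(35/22) ≈ 0.331962.
Cmin,ss = (D/Vd)·f/(1−f), so D = Cmin,ss·Vd·(1−f)/f.
D = 16 × 127 × (1−f)/f ≈ 16 × 127 × 2.01239 ≈ 4089.18 mg.

4089 mg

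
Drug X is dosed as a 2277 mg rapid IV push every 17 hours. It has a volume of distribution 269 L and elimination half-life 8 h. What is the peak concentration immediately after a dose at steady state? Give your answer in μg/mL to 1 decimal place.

τ/t½ = 17/8 ≈ 2.125, so fraction remaining f = (1/2)^(17/8) ≈ 0.2293.
At steady state, accumulation factor R = 1/(1 − e^(−kτ)) ≈ 1.2975.
Single-dose peak C₀ = D/Vd = 2277/269 ≈ 8.465 μg/mL.
Steady-state peak Cmax,ss = C₀·R ≈ 8.465 × 1.2975 ≈ 10.983 μg/mL.

11.0 μg/mL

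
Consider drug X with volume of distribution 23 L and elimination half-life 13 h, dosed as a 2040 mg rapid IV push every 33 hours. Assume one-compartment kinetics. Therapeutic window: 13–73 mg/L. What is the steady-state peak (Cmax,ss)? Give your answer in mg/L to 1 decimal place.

107.1 mg/L

τ/t½ = 33/13 ≈ 2.5385, so fraction remaining f = (1/2)^(33/13) ≈ 0.1721.
Accumulation ratio R = 1/(1 − f) ≈ 1/0.8279 ≈ 1.2079.
Each bolus raises the concentration by D/Vd = 2040/23 ≈ 88.696 mg/L.
Cmax,ss = C₀/(1 − f) ≈ 88.696/0.8279 ≈ 107.134 mg/L.
Peak 107.1 mg/L vs MTC 73 mg/L: exceeds toxic threshold.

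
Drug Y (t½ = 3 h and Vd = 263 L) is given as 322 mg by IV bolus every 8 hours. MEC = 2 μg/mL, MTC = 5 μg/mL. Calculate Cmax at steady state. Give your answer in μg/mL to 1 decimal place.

Over one 8-h interval, 8/3 ≈ 2.6667 half-lives elapse, leaving f ≈ 0.1575 of each dose.
Accumulation ratio R = 1/(1 − f) ≈ 1/0.8425 ≈ 1.1869.
Each bolus raises the concentration by D/Vd = 322/263 ≈ 1.224 μg/mL.
Cmax,ss = C₀/(1 − f) ≈ 1.224/0.8425 ≈ 1.453 μg/mL.
Peak 1.5 μg/mL vs MTC 5 μg/mL: below toxic threshold.

1.5 μg/mL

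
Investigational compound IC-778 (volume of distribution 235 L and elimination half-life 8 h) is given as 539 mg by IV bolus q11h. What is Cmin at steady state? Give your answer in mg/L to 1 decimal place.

Over one 11-h interval, 11/8 ≈ 1.375 half-lives elapse, leaving f ≈ 0.3856 of each dose.
At steady state, accumulation factor R = 1/(1 − e^(−kτ)) ≈ 1.6276.
Single-dose peak C₀ = D/Vd = 539/235 ≈ 2.294 mg/L.
Steady-state peak Cmax,ss = C₀·R ≈ 2.294 × 1.6276 ≈ 3.734 mg/L.
One interval later, Cmin,ss = Cmax,ss·e^(−kτ) ≈ 3.734 × 0.3856 ≈ 1.440 mg/L.

1.4 mg/L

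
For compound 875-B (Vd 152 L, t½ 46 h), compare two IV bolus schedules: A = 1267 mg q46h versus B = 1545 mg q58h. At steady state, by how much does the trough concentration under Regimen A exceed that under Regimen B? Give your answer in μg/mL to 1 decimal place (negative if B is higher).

1.1 μg/mL

Regimen A: f = (1/2)^(46/46) ≈ 0.5000; Cmin,ss = (1267/152)·f/(1−f) ≈ 8.336 μg/mL.
Regimen B: f = (1/2)^(58/46) ≈ 0.4173; Cmin,ss = (1545/152)·f/(1−f) ≈ 7.279 μg/mL.
Difference ≈ 8.336 − 7.279 ≈ 1.057 μg/mL.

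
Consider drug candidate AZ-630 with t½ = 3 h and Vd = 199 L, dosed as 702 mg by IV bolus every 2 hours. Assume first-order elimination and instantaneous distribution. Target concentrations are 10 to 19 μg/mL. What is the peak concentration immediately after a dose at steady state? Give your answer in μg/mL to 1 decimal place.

k = ln2/t½ = ln2/3 ≈ 0.231049 h⁻¹; fraction remaining f = e^(−kτ) = e^(−0.231049×2) ≈ 0.6300.
At steady state, accumulation factor R = 1/(1 − e^(−kτ)) ≈ 2.7027.
Single-dose peak C₀ = D/Vd = 702/199 ≈ 3.528 μg/mL.
Steady-state peak Cmax,ss = C₀·R ≈ 3.528 × 2.7027 ≈ 9.535 μg/mL.
Peak 9.5 μg/mL vs MTC 19 μg/mL: below toxic threshold.

9.5 μg/mL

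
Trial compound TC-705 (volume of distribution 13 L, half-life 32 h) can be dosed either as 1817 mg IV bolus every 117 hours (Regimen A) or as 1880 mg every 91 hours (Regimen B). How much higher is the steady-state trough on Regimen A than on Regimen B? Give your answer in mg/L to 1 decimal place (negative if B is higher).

Regimen A: f = (1/2)^(117/32) ≈ 0.0793; Cmin,ss = (1817/13)·f/(1−f) ≈ 12.038 mg/L.
Regimen B: f = (1/2)^(91/32) ≈ 0.1393; Cmin,ss = (1880/13)·f/(1−f) ≈ 23.405 mg/L.
Difference ≈ 12.038 − 23.405 ≈ -11.367 mg/L.

-11.4 mg/L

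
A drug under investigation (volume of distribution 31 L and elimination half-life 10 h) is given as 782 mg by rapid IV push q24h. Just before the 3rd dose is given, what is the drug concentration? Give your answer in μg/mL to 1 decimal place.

5.7 μg/mL

f = (1/2)^(τ/t½) = (1/2)^(24/10) ≈ 0.1895.
C₀ = D/Vd = 782/31 ≈ 25.226 μg/mL.
Before the 3rd dose, 2 doses have been given. Superposition: Cmin = C₀·(f + f²).
≈ 25.226 × (0.1895 + 0.0359) ≈ 25.226 × 0.2254 ≈ 5.686 μg/mL.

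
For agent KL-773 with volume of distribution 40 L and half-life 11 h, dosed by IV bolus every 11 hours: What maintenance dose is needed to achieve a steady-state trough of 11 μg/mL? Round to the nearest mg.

τ/t½ = 11/11 ≈ 1, so f = (1/2)^(11/11) ≈ 0.500000.
Cmin,ss = (D/Vd)·f/(1−f), so D = Cmin,ss·Vd·(1−f)/f.
D = 11 × 40 × (1−f)/f ≈ 11 × 40 × 1.00000 ≈ 440.00 mg.

440 mg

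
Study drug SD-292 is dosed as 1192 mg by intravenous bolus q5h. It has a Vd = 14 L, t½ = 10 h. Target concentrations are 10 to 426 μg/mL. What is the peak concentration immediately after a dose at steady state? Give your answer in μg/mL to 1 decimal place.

290.7 μg/mL

k = ln2/t½ = ln2/10 ≈ 0.069315 h⁻¹; fraction remaining f = e^(−kτ) = e^(−0.069315×5) ≈ 0.7071.
At steady state, accumulation factor R = 1/(1 − e^(−kτ)) ≈ 3.4141.
Each bolus raises the concentration by D/Vd = 1192/14 ≈ 85.143 μg/mL.
Steady-state peak Cmax,ss = C₀·R ≈ 85.143 × 3.4141 ≈ 290.687 μg/mL.
Peak 290.7 μg/mL vs MTC 426 μg/mL: below toxic threshold.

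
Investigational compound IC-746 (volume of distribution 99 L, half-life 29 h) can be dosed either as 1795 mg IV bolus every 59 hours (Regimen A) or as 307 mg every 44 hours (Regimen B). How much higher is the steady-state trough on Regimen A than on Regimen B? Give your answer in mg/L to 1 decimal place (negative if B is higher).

4.2 mg/L

Regimen A: f = (1/2)^(59/29) ≈ 0.2441; Cmin,ss = (1795/99)·f/(1−f) ≈ 5.855 mg/L.
Regimen B: f = (1/2)^(44/29) ≈ 0.3494; Cmin,ss = (307/99)·f/(1−f) ≈ 1.665 mg/L.
Difference ≈ 5.855 − 1.665 ≈ 4.190 mg/L.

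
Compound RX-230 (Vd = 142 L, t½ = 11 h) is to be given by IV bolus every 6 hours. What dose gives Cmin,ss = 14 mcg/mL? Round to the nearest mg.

913 mg

τ/t½ = 6/11 ≈ 0.54545, so f = (1/2)^(6/11) ≈ 0.685175.
Cmin,ss = (D/Vd)·f/(1−f), so D = Cmin,ss·Vd·(1−f)/f.
D = 14 × 142 × (1−f)/f ≈ 14 × 142 × 0.45948 ≈ 913.45 mg.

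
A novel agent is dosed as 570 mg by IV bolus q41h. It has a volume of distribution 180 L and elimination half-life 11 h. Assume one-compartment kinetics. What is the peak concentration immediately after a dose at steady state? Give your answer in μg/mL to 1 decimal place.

3.4 μg/mL

k = ln2/t½ = ln2/11 ≈ 0.063013 h⁻¹; fraction remaining f = e^(−kτ) = e^(−0.063013×41) ≈ 0.0755.
Accumulation ratio R = 1/(1 − f) ≈ 1/0.9245 ≈ 1.0817.
Each bolus raises the concentration by D/Vd = 570/180 ≈ 3.167 μg/mL.
Steady-state peak Cmax,ss = C₀·R ≈ 3.167 × 1.0817 ≈ 3.426 μg/mL.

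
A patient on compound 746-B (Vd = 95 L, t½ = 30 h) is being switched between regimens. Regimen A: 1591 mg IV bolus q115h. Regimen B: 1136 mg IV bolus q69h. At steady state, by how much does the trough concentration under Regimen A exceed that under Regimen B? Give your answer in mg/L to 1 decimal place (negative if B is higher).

Regimen A: f = (1/2)^(115/30) ≈ 0.0702; Cmin,ss = (1591/95)·f/(1−f) ≈ 1.264 mg/L.
Regimen B: f = (1/2)^(69/30) ≈ 0.2031; Cmin,ss = (1136/95)·f/(1−f) ≈ 3.048 mg/L.
Difference ≈ 1.264 − 3.048 ≈ -1.784 mg/L.

-1.8 mg/L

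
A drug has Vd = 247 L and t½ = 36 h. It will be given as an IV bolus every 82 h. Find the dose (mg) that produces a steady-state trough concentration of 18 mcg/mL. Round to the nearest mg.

17114 mg

τ/t½ = 82/36 ≈ 2.2778, so f = (1/2)^(82/36) ≈ 0.206215.
Cmin,ss = (D/Vd)·f/(1−f), so D = Cmin,ss·Vd·(1−f)/f.
D = 18 × 247 × (1−f)/f ≈ 18 × 247 × 3.84931 ≈ 17114.03 mg.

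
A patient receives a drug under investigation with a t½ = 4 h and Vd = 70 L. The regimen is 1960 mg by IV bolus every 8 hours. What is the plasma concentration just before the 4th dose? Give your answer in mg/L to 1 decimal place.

9.2 mg/L

f = (1/2)^(τ/t½) = (1/2)^(8/4) ≈ 0.2500.
C₀ = D/Vd = 1960/70 ≈ 28.000 mg/L.
Before the 4th dose, 3 doses have been given. Superposition: Cmin = C₀·(f + f² + … + f^3).
≈ 28.000 × (0.2500 + 0.0625 + 0.0156) ≈ 28.000 × 0.3281 ≈ 9.187 mg/L.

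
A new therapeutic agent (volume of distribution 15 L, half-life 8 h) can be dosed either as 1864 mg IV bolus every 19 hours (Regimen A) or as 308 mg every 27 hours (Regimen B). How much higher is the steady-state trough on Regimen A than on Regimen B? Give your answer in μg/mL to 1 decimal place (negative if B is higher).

Regimen A: f = (1/2)^(19/8) ≈ 0.1928; Cmin,ss = (1864/15)·f/(1−f) ≈ 29.681 μg/mL.
Regimen B: f = (1/2)^(27/8) ≈ 0.0964; Cmin,ss = (308/15)·f/(1−f) ≈ 2.191 μg/mL.
Difference ≈ 29.681 − 2.191 ≈ 27.490 μg/mL.

27.5 μg/mL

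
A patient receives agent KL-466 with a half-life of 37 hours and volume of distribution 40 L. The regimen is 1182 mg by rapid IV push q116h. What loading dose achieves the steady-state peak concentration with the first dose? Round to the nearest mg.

f = (1/2)^(116/37) ≈ 0.113823; accumulation ratio R = 1/(1−f) ≈ 1.12844.
Loading dose to hit Cmax,ss on first dose: D_load = D_maint·R ≈ 1182 × 1.12844 ≈ 1333.82 mg.

1334 mg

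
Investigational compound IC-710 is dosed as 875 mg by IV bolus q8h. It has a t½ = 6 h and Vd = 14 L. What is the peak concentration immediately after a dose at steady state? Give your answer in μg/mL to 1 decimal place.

τ/t½ = 8/6 ≈ 1.3333, so fraction remaining f = (1/2)^(8/6) ≈ 0.3969.
At steady state, accumulation factor R = 1/(1 − e^(−kτ)) ≈ 1.6581.
Single-dose peak C₀ = D/Vd = 875/14 ≈ 62.500 μg/mL.
Steady-state peak Cmax,ss = C₀·R ≈ 62.500 × 1.6581 ≈ 103.631 μg/mL.

103.6 μg/mL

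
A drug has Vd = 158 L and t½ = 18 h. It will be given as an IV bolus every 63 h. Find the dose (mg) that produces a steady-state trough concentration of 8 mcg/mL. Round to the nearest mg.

13037 mg

τ/t½ = 63/18 ≈ 3.5, so f = (1/2)^(63/18) ≈ 0.088388.
Cmin,ss = (D/Vd)·f/(1−f), so D = Cmin,ss·Vd·(1−f)/f.
D = 8 × 158 × (1−f)/f ≈ 8 × 158 × 10.31375 ≈ 13036.58 mg.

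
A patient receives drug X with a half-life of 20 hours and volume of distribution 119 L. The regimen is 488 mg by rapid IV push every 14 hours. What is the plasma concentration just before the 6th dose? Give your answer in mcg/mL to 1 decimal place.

f = (1/2)^(τ/t½) = (1/2)^(14/20) ≈ 0.6156.
C₀ = D/Vd = 488/119 ≈ 4.101 mcg/mL.
Before the 6th dose, 5 doses have been given. Superposition: Cmin = C₀·(f + f² + … + f^5).
≈ 4.101 × (0.6156 + 0.3790 + 0.2333 + 0.1436 + 0.0884) ≈ 4.101 × 1.4599 ≈ 5.987 mcg/mL.

6.0 mcg/mL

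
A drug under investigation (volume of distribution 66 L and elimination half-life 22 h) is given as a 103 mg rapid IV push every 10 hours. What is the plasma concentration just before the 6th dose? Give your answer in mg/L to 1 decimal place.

3.3 mg/L

f = (1/2)^(τ/t½) = (1/2)^(10/22) ≈ 0.7297.
C₀ = D/Vd = 103/66 ≈ 1.561 mg/L.
Before the 6th dose, 5 doses have been given. Superposition: Cmin = C₀·(f + f² + … + f^5).
≈ 1.561 × (0.7297 + 0.5325 + 0.3885 + 0.2835 + 0.2069) ≈ 1.561 × 2.1411 ≈ 3.342 mg/L.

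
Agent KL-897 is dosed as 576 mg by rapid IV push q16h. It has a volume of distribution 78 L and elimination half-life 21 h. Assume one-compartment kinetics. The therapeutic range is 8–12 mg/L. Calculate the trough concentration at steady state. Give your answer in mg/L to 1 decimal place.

k = ln2/t½ = ln2/21 ≈ 0.033007 h⁻¹; fraction remaining f = e^(−kτ) = e^(−0.033007×16) ≈ 0.5897.
At steady state, accumulation factor R = 1/(1 − e^(−kτ)) ≈ 2.4372.
Each bolus raises the concentration by D/Vd = 576/78 ≈ 7.385 mg/L.
Steady-state peak Cmax,ss = C₀·R ≈ 7.385 × 2.4372 ≈ 17.999 mg/L.
Steady-state trough Cmin,ss = Cmax,ss·f ≈ 17.999 × 0.5897 ≈ 10.614 mg/L.
Trough 10.6 mg/L vs MEC 8 mg/L: adequate.

10.6 mg/L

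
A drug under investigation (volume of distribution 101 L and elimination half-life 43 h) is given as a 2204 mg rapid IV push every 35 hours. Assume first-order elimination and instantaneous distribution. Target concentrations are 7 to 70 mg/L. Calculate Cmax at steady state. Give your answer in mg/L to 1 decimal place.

50.6 mg/L

Over one 35-h interval, 35/43 ≈ 0.81395 half-lives elapse, leaving f ≈ 0.5688 of each dose.
Accumulation ratio R = 1/(1 − f) ≈ 1/0.4312 ≈ 2.3191.
Single-dose peak C₀ = D/Vd = 2204/101 ≈ 21.822 mg/L.
Steady-state peak Cmax,ss = C₀·R ≈ 21.822 × 2.3191 ≈ 50.607 mg/L.
Peak 50.6 mg/L vs MTC 70 mg/L: below toxic threshold.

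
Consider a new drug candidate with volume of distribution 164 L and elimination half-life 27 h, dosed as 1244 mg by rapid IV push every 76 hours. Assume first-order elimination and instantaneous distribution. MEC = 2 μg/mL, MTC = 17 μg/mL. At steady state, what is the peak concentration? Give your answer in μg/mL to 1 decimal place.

k = ln2/t½ = ln2/27 ≈ 0.025672 h⁻¹; fraction remaining f = e^(−kτ) = e^(−0.025672×76) ≈ 0.1421.
Accumulation ratio R = 1/(1 − f) ≈ 1/0.8579 ≈ 1.1656.
Each bolus raises the concentration by D/Vd = 1244/164 ≈ 7.585 μg/mL.
Steady-state peak Cmax,ss = C₀·R ≈ 7.585 × 1.1656 ≈ 8.841 μg/mL.
Peak 8.8 μg/mL vs MTC 17 μg/mL: below toxic threshold.

8.8 μg/mL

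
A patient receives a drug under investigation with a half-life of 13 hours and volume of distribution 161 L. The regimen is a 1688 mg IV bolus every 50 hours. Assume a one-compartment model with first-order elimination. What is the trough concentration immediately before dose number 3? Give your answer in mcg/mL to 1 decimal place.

f = (1/2)^(τ/t½) = (1/2)^(50/13) ≈ 0.0695.
C₀ = D/Vd = 1688/161 ≈ 10.484 mcg/mL.
Before the 3rd dose, 2 doses have been given. Superposition: Cmin = C₀·(f + f²).
≈ 10.484 × (0.0695 + 0.0048) ≈ 10.484 × 0.0743 ≈ 0.779 mcg/mL.

0.8 mcg/mL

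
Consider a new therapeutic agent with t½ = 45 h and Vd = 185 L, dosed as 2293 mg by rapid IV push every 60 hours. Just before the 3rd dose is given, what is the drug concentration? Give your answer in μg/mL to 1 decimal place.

6.9 μg/mL

f = (1/2)^(τ/t½) = (1/2)^(60/45) ≈ 0.3969.
C₀ = D/Vd = 2293/185 ≈ 12.395 μg/mL.
Before the 3rd dose, 2 doses have been given. Superposition: Cmin = C₀·(f + f²).
≈ 12.395 × (0.3969 + 0.1575) ≈ 12.395 × 0.5544 ≈ 6.872 μg/mL.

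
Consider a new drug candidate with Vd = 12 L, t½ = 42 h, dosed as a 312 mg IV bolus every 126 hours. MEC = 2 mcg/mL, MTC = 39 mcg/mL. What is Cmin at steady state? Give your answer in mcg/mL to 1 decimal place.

3.7 mcg/mL

The dosing interval is 3 half-lives, so f = 2^(−3) = 0.125.
At steady state, R = 1/(1 − 0.125) = 8/7.
Single-dose peak C₀ = D/Vd = 312/12 = 26 mcg/mL.
Steady-state peak Cmax,ss = C₀·R = 26 × 8/7 ≈ 29.714 mcg/mL.
Steady-state trough Cmin,ss = Cmax,ss·f ≈ 29.714 × 0.125 ≈ 3.714 mcg/mL.
Trough 3.7 mcg/mL vs MEC 2 mcg/mL: adequate.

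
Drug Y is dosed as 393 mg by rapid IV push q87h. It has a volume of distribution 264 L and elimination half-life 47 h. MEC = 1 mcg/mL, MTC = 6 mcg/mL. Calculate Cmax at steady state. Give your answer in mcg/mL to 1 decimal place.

2.1 mcg/mL

k = ln2/t½ = ln2/47 ≈ 0.014748 h⁻¹; fraction remaining f = e^(−kτ) = e^(−0.014748×87) ≈ 0.2772.
At steady state, accumulation factor R = 1/(1 − e^(−kτ)) ≈ 1.3835.
Each bolus raises the concentration by D/Vd = 393/264 ≈ 1.489 mcg/mL.
Steady-state peak Cmax,ss = C₀·R ≈ 1.489 × 1.3835 ≈ 2.060 mcg/mL.
Peak 2.1 mcg/mL vs MTC 6 mcg/mL: below toxic threshold.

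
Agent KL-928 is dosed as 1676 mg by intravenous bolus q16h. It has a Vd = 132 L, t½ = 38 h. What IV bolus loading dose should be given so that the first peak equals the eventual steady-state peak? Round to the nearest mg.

f = (1/2)^(16/38) ≈ 0.746879; accumulation ratio R = 1/(1−f) ≈ 3.95068.
Loading dose to hit Cmax,ss on first dose: D_load = D_maint·R ≈ 1676 × 3.95068 ≈ 6621.34 mg.

6621 mg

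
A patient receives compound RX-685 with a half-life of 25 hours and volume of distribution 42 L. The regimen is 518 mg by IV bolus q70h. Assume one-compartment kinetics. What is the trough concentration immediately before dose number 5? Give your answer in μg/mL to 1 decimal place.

2.1 μg/mL

f = (1/2)^(τ/t½) = (1/2)^(70/25) ≈ 0.1436.
C₀ = D/Vd = 518/42 ≈ 12.333 μg/mL.
Before the 5th dose, 4 doses have been given. Superposition: Cmin = C₀·(f + f² + … + f^4).
≈ 12.333 × (0.1436 + 0.0206 + 0.0030 + 0.0004) ≈ 12.333 × 0.1676 ≈ 2.067 μg/mL.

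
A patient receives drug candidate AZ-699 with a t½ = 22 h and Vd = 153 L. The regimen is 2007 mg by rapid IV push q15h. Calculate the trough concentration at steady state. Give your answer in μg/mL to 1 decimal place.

Over one 15-h interval, 15/22 ≈ 0.68182 half-lives elapse, leaving f ≈ 0.6234 of each dose.
Accumulation ratio R = 1/(1 − f) ≈ 1/0.3766 ≈ 2.6553.
Each bolus raises the concentration by D/Vd = 2007/153 ≈ 13.118 μg/mL.
Steady-state peak Cmax,ss = C₀·R ≈ 13.118 × 2.6553 ≈ 34.832 μg/mL.
One interval later, Cmin,ss = Cmax,ss·e^(−kτ) ≈ 34.832 × 0.6234 ≈ 21.714 μg/mL.

21.7 μg/mL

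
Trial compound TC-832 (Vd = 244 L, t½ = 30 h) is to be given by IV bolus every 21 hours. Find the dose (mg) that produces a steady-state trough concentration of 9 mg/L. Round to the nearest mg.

1371 mg

τ/t½ = 21/30 ≈ 0.7, so f = (1/2)^(21/30) ≈ 0.615572.
Cmin,ss = (D/Vd)·f/(1−f), so D = Cmin,ss·Vd·(1−f)/f.
D = 9 × 244 × (1−f)/f ≈ 9 × 244 × 0.62451 ≈ 1371.42 mg.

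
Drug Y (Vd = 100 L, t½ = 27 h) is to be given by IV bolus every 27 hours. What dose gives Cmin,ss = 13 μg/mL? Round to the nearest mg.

τ/t½ = 27/27 ≈ 1, so f = (1/2)^(27/27) ≈ 0.500000.
Cmin,ss = (D/Vd)·f/(1−f), so D = Cmin,ss·Vd·(1−f)/f.
D = 13 × 100 × (1−f)/f ≈ 13 × 100 × 1.00000 ≈ 1300.00 mg.

1300 mg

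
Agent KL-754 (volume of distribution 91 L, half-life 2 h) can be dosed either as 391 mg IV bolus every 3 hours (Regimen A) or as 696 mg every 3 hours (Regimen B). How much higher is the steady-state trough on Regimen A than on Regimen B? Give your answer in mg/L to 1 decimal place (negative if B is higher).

Regimen A: f = (1/2)^(3/2) ≈ 0.3536; Cmin,ss = (391/91)·f/(1−f) ≈ 2.350 mg/L.
Regimen B: f = (1/2)^(3/2) ≈ 0.3536; Cmin,ss = (696/91)·f/(1−f) ≈ 4.184 mg/L.
Difference ≈ 2.350 − 4.184 ≈ -1.834 mg/L.

-1.8 mg/L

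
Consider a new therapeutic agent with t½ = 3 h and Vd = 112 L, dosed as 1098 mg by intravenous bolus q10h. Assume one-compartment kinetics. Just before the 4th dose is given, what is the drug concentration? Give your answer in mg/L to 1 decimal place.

f = (1/2)^(τ/t½) = (1/2)^(10/3) ≈ 0.0992.
C₀ = D/Vd = 1098/112 ≈ 9.804 mg/L.
Before the 4th dose, 3 doses have been given. Superposition: Cmin = C₀·(f + f² + … + f^3).
≈ 9.804 × (0.0992 + 0.0098 + 0.0010) ≈ 9.804 × 0.1100 ≈ 1.078 mg/L.

1.1 mg/L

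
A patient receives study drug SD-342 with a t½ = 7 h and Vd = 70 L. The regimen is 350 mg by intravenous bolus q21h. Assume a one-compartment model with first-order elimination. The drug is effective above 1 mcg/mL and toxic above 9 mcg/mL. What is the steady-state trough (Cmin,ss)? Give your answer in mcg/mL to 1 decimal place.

τ = 21 h = 3 half-lives, so f = (1/2)^3 = 0.125.
At steady state, R = 1/(1 − 0.125) = 8/7.
Single-dose peak C₀ = D/Vd = 350/70 = 5 mcg/mL.
Steady-state peak Cmax,ss = C₀·R = 5 × 8/7 ≈ 5.714 mcg/mL.
Steady-state trough Cmin,ss = Cmax,ss·f ≈ 5.714 × 0.125 ≈ 0.714 mcg/mL.
Trough 0.7 mcg/mL vs MEC 1 mcg/mL: subtherapeutic.

0.7 mcg/mL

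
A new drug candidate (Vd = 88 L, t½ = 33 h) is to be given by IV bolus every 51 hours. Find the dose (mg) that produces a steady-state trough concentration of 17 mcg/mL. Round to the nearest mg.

τ/t½ = 51/33 ≈ 1.5455, so f = (1/2)^(51/33) ≈ 0.342588.
Cmin,ss = (D/Vd)·f/(1−f), so D = Cmin,ss·Vd·(1−f)/f.
D = 17 × 88 × (1−f)/f ≈ 17 × 88 × 1.91896 ≈ 2870.76 mg.

2871 mg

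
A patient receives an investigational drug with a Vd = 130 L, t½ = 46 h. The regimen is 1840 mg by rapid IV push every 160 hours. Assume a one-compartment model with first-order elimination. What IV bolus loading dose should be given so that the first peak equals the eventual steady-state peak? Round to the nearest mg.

f = (1/2)^(160/46) ≈ 0.089730; accumulation ratio R = 1/(1−f) ≈ 1.09858.
Loading dose to hit Cmax,ss on first dose: D_load = D_maint·R ≈ 1840 × 1.09858 ≈ 2021.39 mg.

2021 mg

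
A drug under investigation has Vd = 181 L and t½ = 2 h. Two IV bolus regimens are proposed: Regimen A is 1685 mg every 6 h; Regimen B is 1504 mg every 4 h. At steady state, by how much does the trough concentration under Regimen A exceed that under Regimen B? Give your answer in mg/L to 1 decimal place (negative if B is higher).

Regimen A: f = (1/2)^(6/2) ≈ 0.1250; Cmin,ss = (1685/181)·f/(1−f) ≈ 1.330 mg/L.
Regimen B: f = (1/2)^(4/2) ≈ 0.2500; Cmin,ss = (1504/181)·f/(1−f) ≈ 2.770 mg/L.
Difference ≈ 1.330 − 2.770 ≈ -1.440 mg/L.

-1.4 mg/L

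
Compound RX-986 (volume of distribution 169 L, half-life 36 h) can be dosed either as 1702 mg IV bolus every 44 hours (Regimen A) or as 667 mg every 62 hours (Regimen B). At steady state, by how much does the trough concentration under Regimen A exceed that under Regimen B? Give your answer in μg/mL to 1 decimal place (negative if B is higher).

Regimen A: f = (1/2)^(44/36) ≈ 0.4286; Cmin,ss = (1702/169)·f/(1−f) ≈ 7.554 μg/mL.
Regimen B: f = (1/2)^(62/36) ≈ 0.3031; Cmin,ss = (667/169)·f/(1−f) ≈ 1.717 μg/mL.
Difference ≈ 7.554 − 1.717 ≈ 5.837 μg/mL.

5.8 μg/mL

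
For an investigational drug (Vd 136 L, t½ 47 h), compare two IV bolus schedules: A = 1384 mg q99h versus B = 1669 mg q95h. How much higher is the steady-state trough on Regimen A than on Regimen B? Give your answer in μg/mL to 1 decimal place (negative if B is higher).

-0.9 μg/mL

Regimen A: f = (1/2)^(99/47) ≈ 0.2322; Cmin,ss = (1384/136)·f/(1−f) ≈ 3.078 μg/mL.
Regimen B: f = (1/2)^(95/47) ≈ 0.2463; Cmin,ss = (1669/136)·f/(1−f) ≈ 4.010 μg/mL.
Difference ≈ 3.078 − 4.010 ≈ -0.932 μg/mL.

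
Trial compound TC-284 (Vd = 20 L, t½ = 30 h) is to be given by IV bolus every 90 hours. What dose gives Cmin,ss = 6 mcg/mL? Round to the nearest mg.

τ/t½ = 90/30 ≈ 3, so f = (1/2)^(90/30) ≈ 0.125000.
Cmin,ss = (D/Vd)·f/(1−f), so D = Cmin,ss·Vd·(1−f)/f.
D = 6 × 20 × (1−f)/f ≈ 6 × 20 × 7.00000 ≈ 840.00 mg.

840 mg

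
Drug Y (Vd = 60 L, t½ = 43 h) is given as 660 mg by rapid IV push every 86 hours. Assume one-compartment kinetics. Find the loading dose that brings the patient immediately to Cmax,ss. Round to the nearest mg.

880 mg

f = (1/2)^(86/43) ≈ 0.250000; accumulation ratio R = 1/(1−f) ≈ 1.33333.
Loading dose to hit Cmax,ss on first dose: D_load = D_maint·R ≈ 660 × 1.33333 ≈ 880.00 mg.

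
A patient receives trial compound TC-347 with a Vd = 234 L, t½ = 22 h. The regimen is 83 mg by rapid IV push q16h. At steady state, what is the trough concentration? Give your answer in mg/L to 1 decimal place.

0.5 mg/L

τ/t½ = 16/22 ≈ 0.72727, so fraction remaining f = (1/2)^(16/22) ≈ 0.6040.
Each bolus raises the concentration by D/Vd = 83/234 ≈ 0.355 mg/L.
Steady-state trough Cmin,ss = C₀·f/(1−f) ≈ 0.355 × 0.6040/0.3960 ≈ 0.541 mg/L.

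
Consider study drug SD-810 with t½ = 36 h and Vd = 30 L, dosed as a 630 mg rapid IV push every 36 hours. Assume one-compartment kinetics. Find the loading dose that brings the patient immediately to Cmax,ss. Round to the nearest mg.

1260 mg

f = (1/2)^(36/36) ≈ 0.500000; accumulation ratio R = 1/(1−f) ≈ 2.00000.
Loading dose to hit Cmax,ss on first dose: D_load = D_maint·R ≈ 630 × 2.00000 ≈ 1260.00 mg.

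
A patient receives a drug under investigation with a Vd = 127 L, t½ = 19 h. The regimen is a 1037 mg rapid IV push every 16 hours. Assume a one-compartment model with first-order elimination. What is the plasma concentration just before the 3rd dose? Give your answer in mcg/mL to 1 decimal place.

7.1 mcg/mL

f = (1/2)^(τ/t½) = (1/2)^(16/19) ≈ 0.5578.
C₀ = D/Vd = 1037/127 ≈ 8.165 mcg/mL.
Before the 3rd dose, 2 doses have been given. Superposition: Cmin = C₀·(f + f²).
≈ 8.165 × (0.5578 + 0.3111) ≈ 8.165 × 0.8689 ≈ 7.095 mcg/mL.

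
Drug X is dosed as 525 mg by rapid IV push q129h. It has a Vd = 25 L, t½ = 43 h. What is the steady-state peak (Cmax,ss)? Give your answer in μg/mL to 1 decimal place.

The dosing interval is 3 half-lives, so f = 2^(−3) = 0.125.
Accumulation ratio R = 1/(1 − f) = 1/0.875 = 8/7.
Single-dose peak C₀ = D/Vd = 525/25 = 21 μg/mL.
Steady-state peak Cmax,ss = C₀·R = 21 × 8/7 ≈ 24.000 μg/mL.

24.0 μg/mL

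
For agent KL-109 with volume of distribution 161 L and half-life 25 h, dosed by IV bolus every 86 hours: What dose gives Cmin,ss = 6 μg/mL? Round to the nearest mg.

τ/t½ = 86/25 ≈ 3.44, so f = (1/2)^(86/25) ≈ 0.092142.
Cmin,ss = (D/Vd)·f/(1−f), so D = Cmin,ss·Vd·(1−f)/f.
D = 6 × 161 × (1−f)/f ≈ 6 × 161 × 9.85281 ≈ 9517.81 mg.

9518 mg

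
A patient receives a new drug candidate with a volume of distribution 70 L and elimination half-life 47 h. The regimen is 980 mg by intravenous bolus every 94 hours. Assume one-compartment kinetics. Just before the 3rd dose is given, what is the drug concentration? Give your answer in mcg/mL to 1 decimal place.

f = (1/2)^(τ/t½) = (1/2)^(94/47) ≈ 0.2500.
C₀ = D/Vd = 980/70 ≈ 14.000 mcg/mL.
Before the 3rd dose, 2 doses have been given. Superposition: Cmin = C₀·(f + f²).
≈ 14.000 × (0.2500 + 0.0625) ≈ 14.000 × 0.3125 ≈ 4.375 mcg/mL.

4.4 mcg/mL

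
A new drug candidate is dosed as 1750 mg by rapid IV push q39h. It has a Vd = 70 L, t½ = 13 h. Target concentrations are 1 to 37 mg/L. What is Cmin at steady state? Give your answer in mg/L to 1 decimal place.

3.6 mg/L

The dosing interval is 3 half-lives, so f = 2^(−3) = 0.125.
At steady state, R = 1/(1 − 0.125) = 8/7.
Single-dose peak C₀ = D/Vd = 1750/70 = 25 mg/L.
Steady-state peak Cmax,ss = C₀·R = 25 × 8/7 ≈ 28.571 mg/L.
Steady-state trough Cmin,ss = Cmax,ss·f ≈ 28.571 × 0.125 ≈ 3.571 mg/L.
Trough 3.6 mg/L vs MEC 1 mg/L: adequate.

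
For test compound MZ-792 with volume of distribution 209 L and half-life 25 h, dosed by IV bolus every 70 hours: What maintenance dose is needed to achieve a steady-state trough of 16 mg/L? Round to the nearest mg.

19945 mg

τ/t½ = 70/25 ≈ 2.8, so f = (1/2)^(70/25) ≈ 0.143587.
Cmin,ss = (D/Vd)·f/(1−f), so D = Cmin,ss·Vd·(1−f)/f.
D = 16 × 209 × (1−f)/f ≈ 16 × 209 × 5.96442 ≈ 19945.02 mg.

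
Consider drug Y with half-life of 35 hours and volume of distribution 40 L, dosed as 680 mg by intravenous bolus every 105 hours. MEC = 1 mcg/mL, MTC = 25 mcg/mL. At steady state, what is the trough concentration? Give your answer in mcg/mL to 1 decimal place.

The dosing interval is 3 half-lives, so f = 2^(−3) = 0.125.
Accumulation ratio R = 1/(1 − f) = 1/0.875 = 8/7.
Single-dose peak C₀ = D/Vd = 680/40 = 17 mcg/mL.
Steady-state peak Cmax,ss = C₀·R = 17 × 8/7 ≈ 19.429 mcg/mL.
Steady-state trough Cmin,ss = Cmax,ss·f ≈ 19.429 × 0.125 ≈ 2.429 mcg/mL.
Trough 2.4 mcg/mL vs MEC 1 mcg/mL: adequate.

2.4 mcg/mL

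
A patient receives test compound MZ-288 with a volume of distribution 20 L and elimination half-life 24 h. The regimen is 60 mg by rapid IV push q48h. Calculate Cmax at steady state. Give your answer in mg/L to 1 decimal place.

4.0 mg/L

τ = 48 h = 2 half-lives, so f = (1/2)^2 = 0.25.
Accumulation ratio R = 1/(1 − f) = 1/0.75 = 4/3.
Single-dose peak C₀ = D/Vd = 60/20 = 3 mg/L.
Steady-state peak Cmax,ss = C₀·R = 3 × 4/3 ≈ 4.000 mg/L.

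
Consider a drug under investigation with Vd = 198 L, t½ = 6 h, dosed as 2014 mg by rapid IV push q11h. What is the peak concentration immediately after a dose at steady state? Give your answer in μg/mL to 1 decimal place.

τ/t½ = 11/6 ≈ 1.8333, so fraction remaining f = (1/2)^(11/6) ≈ 0.2806.
At steady state, accumulation factor R = 1/(1 − e^(−kτ)) ≈ 1.3900.
Single-dose peak C₀ = D/Vd = 2014/198 ≈ 10.172 μg/mL.
Cmax,ss = C₀/(1 − f) ≈ 10.172/0.7194 ≈ 14.140 μg/mL.

14.1 μg/mL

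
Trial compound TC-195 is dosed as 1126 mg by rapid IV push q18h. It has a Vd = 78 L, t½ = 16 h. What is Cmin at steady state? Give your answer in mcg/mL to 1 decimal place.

12.2 mcg/mL

τ/t½ = 18/16 ≈ 1.125, so fraction remaining f = (1/2)^(18/16) ≈ 0.4585.
At steady state, accumulation factor R = 1/(1 − e^(−kτ)) ≈ 1.8467.
Single-dose peak C₀ = D/Vd = 1126/78 ≈ 14.436 mcg/mL.
Steady-state peak Cmax,ss = C₀·R ≈ 14.436 × 1.8467 ≈ 26.659 mcg/mL.
Steady-state trough Cmin,ss = Cmax,ss·f ≈ 26.659 × 0.4585 ≈ 12.223 mcg/mL.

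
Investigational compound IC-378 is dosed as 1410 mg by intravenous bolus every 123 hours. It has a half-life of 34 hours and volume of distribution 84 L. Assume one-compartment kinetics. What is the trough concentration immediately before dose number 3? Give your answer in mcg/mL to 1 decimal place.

f = (1/2)^(τ/t½) = (1/2)^(123/34) ≈ 0.0815.
C₀ = D/Vd = 1410/84 ≈ 16.786 mcg/mL.
Before the 3rd dose, 2 doses have been given. Superposition: Cmin = C₀·(f + f²).
≈ 16.786 × (0.0815 + 0.0066) ≈ 16.786 × 0.0881 ≈ 1.479 mcg/mL.

1.5 mcg/mL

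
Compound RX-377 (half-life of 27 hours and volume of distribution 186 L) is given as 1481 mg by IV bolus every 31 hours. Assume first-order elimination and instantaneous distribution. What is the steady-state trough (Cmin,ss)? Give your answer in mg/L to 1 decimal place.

6.5 mg/L

Over one 31-h interval, 31/27 ≈ 1.1481 half-lives elapse, leaving f ≈ 0.4512 of each dose.
At steady state, accumulation factor R = 1/(1 − e^(−kτ)) ≈ 1.8222.
Each bolus raises the concentration by D/Vd = 1481/186 ≈ 7.962 mg/L.
Steady-state peak Cmax,ss = C₀·R ≈ 7.962 × 1.8222 ≈ 14.508 mg/L.
One interval later, Cmin,ss = Cmax,ss·e^(−kτ) ≈ 14.508 × 0.4512 ≈ 6.546 mg/L.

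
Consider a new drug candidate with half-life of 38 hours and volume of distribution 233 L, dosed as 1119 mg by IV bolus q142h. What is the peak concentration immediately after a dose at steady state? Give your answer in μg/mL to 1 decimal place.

5.2 μg/mL

τ/t½ = 142/38 ≈ 3.7368, so fraction remaining f = (1/2)^(142/38) ≈ 0.0750.
At steady state, accumulation factor R = 1/(1 − e^(−kτ)) ≈ 1.0811.
Single-dose peak C₀ = D/Vd = 1119/233 ≈ 4.803 μg/mL.
Steady-state peak Cmax,ss = C₀·R ≈ 4.803 × 1.0811 ≈ 5.193 μg/mL.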